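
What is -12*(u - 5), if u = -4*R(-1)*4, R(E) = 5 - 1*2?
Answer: 636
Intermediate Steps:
R(E) = 3 (R(E) = 5 - 2 = 3)
u = -48 (u = -4*3*4 = -12*4 = -48)
-12*(u - 5) = -12*(-48 - 5) = -12*(-53) = 636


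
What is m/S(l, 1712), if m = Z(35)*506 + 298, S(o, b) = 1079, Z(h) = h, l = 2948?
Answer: 18008/1079 ≈ 16.690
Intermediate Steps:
m = 18008 (m = 35*506 + 298 = 17710 + 298 = 18008)
m/S(l, 1712) = 18008/1079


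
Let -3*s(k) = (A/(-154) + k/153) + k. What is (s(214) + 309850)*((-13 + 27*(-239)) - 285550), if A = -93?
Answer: -3197132452203176/35343 ≈ -9.0460e+10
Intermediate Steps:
s(k) = -31/154 - 154*k/459 (s(k) = -((-93/(-154) + k/153) + k)/3 = -((-93*(-1/154) + k*(1/153)) + k)/3 = -((93/154 + k/153) + k)/3 = -(93/154 + 154*k/153)/3 = -31/154 - 154*k/459)
(s(214) + 309850)*((-13 + 27*(-239)) - 285550) = ((-31/154 - 154/459*214) + 309850)*((-13 + 27*(-239)) - 285550) = ((-31/154 - 32956/459) + 309850)*((-13 - 6453) - 285550) = (-5089453/70686 + 309850)*(-6466 - 285550) = (21896967647/70686)*(-292016) = -3197132452203176/35343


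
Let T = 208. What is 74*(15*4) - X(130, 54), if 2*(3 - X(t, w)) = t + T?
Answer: 4606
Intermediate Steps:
X(t, w) = -101 - t/2 (X(t, w) = 3 - (t + 208)/2 = 3 - (208 + t)/2 = 3 + (-104 - t/2) = -101 - t/2)
74*(15*4) - X(130, 54) = 74*(15*4) - (-101 - ½*130) = 74*60 - (-101 - 65) = 4440 - 1*(-166) = 4440 + 166 = 4606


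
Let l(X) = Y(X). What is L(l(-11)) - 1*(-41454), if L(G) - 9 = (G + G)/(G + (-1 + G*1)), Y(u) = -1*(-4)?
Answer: 290249/7 ≈ 41464.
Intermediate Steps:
Y(u) = 4
l(X) = 4
L(G) = 9 + 2*G/(-1 + 2*G) (L(G) = 9 + (G + G)/(G + (-1 + G*1)) = 9 + (2*G)/(G + (-1 + G)) = 9 + (2*G)/(-1 + 2*G) = 9 + 2*G/(-1 + 2*G))
L(l(-11)) - 1*(-41454) = (-9 + 20*4)/(-1 + 2*4) - 1*(-41454) = (-9 + 80)/(-1 + 8) + 41454 = 71/7 + 41454 = 290249/7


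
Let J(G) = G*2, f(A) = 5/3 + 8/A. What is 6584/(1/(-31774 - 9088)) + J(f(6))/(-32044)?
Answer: -4310485306979/16022 ≈ -2.6904e+8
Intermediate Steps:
f(A) = 5/3 + 8/A (f(A) = 5*(1/3) + 8/A = 5/3 + 8/A)
J(G) = 2*G
6584/(1/(-31774 - 9088)) + J(f(6))/(-32044) = 6584/(1/(-31774 - 9088)) + (2*(5/3 + 8/6))/(-32044) = 6584/(1/(-40862)) + (2*(5/3 + 8*(1/6)))*(-1/32044) = 6584/(-1/40862) + (2*(5/3 + 4/3))*(-1/32044) = 6584*(-40862) + (2*3)*(-1/32044) = -269035408 + 6*(-1/32044) = -269035408 - 3/16022 = -4310485306979/16022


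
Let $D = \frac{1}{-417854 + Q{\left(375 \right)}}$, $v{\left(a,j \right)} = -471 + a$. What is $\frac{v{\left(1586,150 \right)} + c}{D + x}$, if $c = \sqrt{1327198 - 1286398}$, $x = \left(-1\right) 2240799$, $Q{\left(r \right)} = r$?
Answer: $- \frac{465489085}{935486525722} - \frac{4174790 \sqrt{102}}{467743262861} \approx -0.00058773$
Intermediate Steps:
$x = -2240799$
$c = 20 \sqrt{102}$ ($c = \sqrt{40800} = 20 \sqrt{102} \approx 201.99$)
$D = - \frac{1}{417479}$ ($D = \frac{1}{-417854 + 375} = \frac{1}{-417479} = - \frac{1}{417479} \approx -2.3953 \cdot 10^{-6}$)
$\frac{v{\left(1586,150 \right)} + c}{D + x} = \frac{\left(-471 + 1586\right) + 20 \sqrt{102}}{- \frac{1}{417479} - 2240799} = \frac{1115 + 20 \sqrt{102}}{- \frac{935486525722}{417479}} = \left(1115 + 20 \sqrt{102}\right) \left(- \frac{417479}{935486525722}\right) = - \frac{465489085}{935486525722} - \frac{4174790 \sqrt{102}}{467743262861}$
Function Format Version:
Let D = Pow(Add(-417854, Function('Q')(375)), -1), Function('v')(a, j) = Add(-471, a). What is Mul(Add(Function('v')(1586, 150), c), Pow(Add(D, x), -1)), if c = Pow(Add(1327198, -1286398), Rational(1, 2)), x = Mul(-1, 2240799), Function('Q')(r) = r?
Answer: Add(Rational(-465489085, 935486525722), Mul(Rational(-4174790, 467743262861), Pow(102, Rational(1, 2)))) ≈ -0.00058773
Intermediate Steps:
x = -2240799
c = Mul(20, Pow(102, Rational(1, 2))) (c = Pow(40800, Rational(1, 2)) = Mul(20, Pow(102, Rational(1, 2))) ≈ 201.99)
D = Rational(-1, 417479) (D = Pow(Add(-417854, 375), -1) = Pow(-417479, -1) = Rational(-1, 417479) ≈ -2.3953e-6)
Mul(Add(Function('v')(1586, 150), c), Pow(Add(D, x), -1)) = Mul(Add(Add(-471, 1586), Mul(20, Pow(102, Rational(1, 2)))), Pow(Add(Rational(-1, 417479), -2240799), -1)) = Mul(Add(1115, Mul(20, Pow(102, Rational(1, 2)))), Pow(Rational(-935486525722, 417479), -1)) = Mul(Add(1115, Mul(20, Pow(102, Rational(1, 2)))), Rational(-417479, 935486525722)) = Add(Rational(-465489085, 935486525722), Mul(Rational(-4174790, 467743262861), Pow(102, Rational(1, 2))))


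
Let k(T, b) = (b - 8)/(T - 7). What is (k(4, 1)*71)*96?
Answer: 15904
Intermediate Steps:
k(T, b) = (-8 + b)/(-7 + T)
(k(4, 1)*71)*96 = (((-8 + 1)/(-7 + 4))*71)*96 = ((-7/(-3))*71)*96 = (-1/3*(-7)*71)*96 = ((7/3)*71)*96 = (497/3)*96 = 15904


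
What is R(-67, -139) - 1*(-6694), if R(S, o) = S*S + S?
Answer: 11116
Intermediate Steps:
R(S, o) = S + S² (R(S, o) = S² + S = S + S²)
R(-67, -139) - 1*(-6694) = -67*(1 - 67) - 1*(-6694) = -67*(-66) + 6694 = 4422 + 6694 = 11116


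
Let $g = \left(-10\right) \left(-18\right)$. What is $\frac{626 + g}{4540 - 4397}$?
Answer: $\frac{62}{11} \approx 5.6364$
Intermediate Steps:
$g = 180$
$\frac{626 + g}{4540 - 4397} = \frac{626 + 180}{4540 - 4397} = \frac{806}{143} = 806 \cdot \frac{1}{143} = \frac{62}{11}$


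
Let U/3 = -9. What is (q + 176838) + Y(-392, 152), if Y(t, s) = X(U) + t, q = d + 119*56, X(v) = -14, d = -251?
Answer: 182845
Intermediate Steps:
U = -27 (U = 3*(-9) = -27)
q = 6413 (q = -251 + 119*56 = -251 + 6664 = 6413)
Y(t, s) = -14 + t
(q + 176838) + Y(-392, 152) = (6413 + 176838) + (-14 - 392) = 183251 - 406 = 182845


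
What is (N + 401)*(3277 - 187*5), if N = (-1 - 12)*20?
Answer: 330222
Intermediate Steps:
N = -260 (N = -13*20 = -260)
(N + 401)*(3277 - 187*5) = (-260 + 401)*(3277 - 187*5) = 141*(3277 - 935) = 141*2342 = 330222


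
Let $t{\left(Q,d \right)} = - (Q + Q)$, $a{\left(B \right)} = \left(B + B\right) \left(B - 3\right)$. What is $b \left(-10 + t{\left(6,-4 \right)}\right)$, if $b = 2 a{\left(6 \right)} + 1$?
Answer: $-1606$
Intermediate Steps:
$a{\left(B \right)} = 2 B \left(-3 + B\right)$
$t{\left(Q,d \right)} = - 2 Q$
$b = 73$ ($b = 2 \cdot 2 \cdot 6 \left(-3 + 6\right) + 1 = 2 \cdot 2 \cdot 6 \cdot 3 + 1 = 2 \cdot 36 + 1 = 72 + 1 = 73$)
$b \left(-10 + t{\left(6,-4 \right)}\right) = 73 \left(-10 - 12\right) = 73 \left(-22\right) = -1606$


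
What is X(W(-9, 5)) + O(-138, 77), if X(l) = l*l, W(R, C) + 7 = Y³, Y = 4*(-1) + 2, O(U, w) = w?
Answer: 302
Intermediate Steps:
Y = -2 (Y = -4 + 2 = -2)
W(R, C) = -15 (W(R, C) = -7 + (-2)³ = -7 - 8 = -15)
X(l) = l²
X(W(-9, 5)) + O(-138, 77) = (-15)² + 77 = 225 + 77 = 302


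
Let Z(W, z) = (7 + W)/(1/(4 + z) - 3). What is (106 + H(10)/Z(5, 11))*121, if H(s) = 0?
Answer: 12826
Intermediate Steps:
Z(W, z) = (7 + W)/(-3 + 1/(4 + z))
(106 + H(10)/Z(5, 11))*121 = (106 + 0/(((-28 - 7*11 - 4*5 - 1*5*11)/(11 + 3*11))))*121 = (106 + 0/(((-28 - 77 - 20 - 55)/(11 + 33))))*121 = (106 + 0/((-180/44)))*121 = (106 + 0/(((1/44)*(-180))))*121 = (106 + 0/(-45/11))*121 = (106 + 0*(-11/45))*121 = (106 + 0)*121 = 106*121 = 12826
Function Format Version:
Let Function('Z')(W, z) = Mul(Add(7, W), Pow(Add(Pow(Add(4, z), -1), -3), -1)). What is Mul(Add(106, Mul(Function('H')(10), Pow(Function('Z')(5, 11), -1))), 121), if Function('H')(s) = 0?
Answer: 12826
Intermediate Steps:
Function('Z')(W, z) = Mul(Pow(Add(-3, Pow(Add(4, z), -1)), -1), Add(7, W)) (Function('Z')(W, z) = Mul(Add(7, W), Pow(Add(-3, Pow(Add(4, z), -1)), -1)) = Mul(Pow(Add(-3, Pow(Add(4, z), -1)), -1), Add(7, W)))
Mul(Add(106, Mul(Function('H')(10), Pow(Function('Z')(5, 11), -1))), 121) = Mul(Add(106, Mul(0, Pow(Mul(Pow(Add(11, Mul(3, 11)), -1), Add(-28, Mul(-7, 11), Mul(-4, 5), Mul(-1, 5, 11))), -1))), 121) = Mul(Add(106, Mul(0, Pow(Mul(Pow(Add(11, 33), -1), Add(-28, -77, -20, -55)), -1))), 121) = Mul(Add(106, Mul(0, Pow(Mul(Pow(44, -1), -180), -1))), 121) = Mul(Add(106, Mul(0, Pow(Mul(Rational(1, 44), -180), -1))), 121) = Mul(Add(106, Mul(0, Pow(Rational(-45, 11), -1))), 121) = Mul(Add(106, Mul(0, Rational(-11, 45))), 121) = Mul(Add(106, 0), 121) = Mul(106, 121) = 12826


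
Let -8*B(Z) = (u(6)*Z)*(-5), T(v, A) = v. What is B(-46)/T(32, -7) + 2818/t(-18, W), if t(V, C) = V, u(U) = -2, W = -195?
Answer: -89141/576 ≈ -154.76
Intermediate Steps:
B(Z) = -5*Z/4 (B(Z) = -(-2*Z)*(-5)/8 = -5*Z/4)
B(-46)/T(32, -7) + 2818/t(-18, W) = -5/4*(-46)/32 + 2818/(-18) = (115/2)*(1/32) + 2818*(-1/18) = 115/64 - 1409/9 = -89141/576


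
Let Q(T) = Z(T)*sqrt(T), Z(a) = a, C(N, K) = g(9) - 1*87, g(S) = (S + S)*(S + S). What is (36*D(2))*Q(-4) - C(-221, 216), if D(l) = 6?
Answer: -237 - 1728*I ≈ -237.0 - 1728.0*I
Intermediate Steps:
g(S) = 4*S**2 (g(S) = (2*S)*(2*S) = 4*S**2)
C(N, K) = 237 (C(N, K) = 4*9**2 - 1*87 = 4*81 - 87 = 324 - 87 = 237)
Q(T) = T**(3/2) (Q(T) = T*sqrt(T) = T**(3/2))
(36*D(2))*Q(-4) - C(-221, 216) = (36*6)*(-4)**(3/2) - 1*237 = 216*(-8*I) - 237 = -1728*I - 237 = -237 - 1728*I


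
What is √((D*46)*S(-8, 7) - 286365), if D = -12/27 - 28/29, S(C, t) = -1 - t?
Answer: I*√2163569389/87 ≈ 534.65*I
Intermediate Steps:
D = -368/261 (D = -12*1/27 - 28*1/29 = -4/9 - 28/29 = -368/261 ≈ -1.4100)
√((D*46)*S(-8, 7) - 286365) = √((-368/261*46)*(-1 - 1*7) - 286365) = √(-16928*(-1 - 7)/261 - 286365) = √(-16928/261*(-8) - 286365) = √(135424/261 - 286365) = √(-74605841/261) = I*√2163569389/87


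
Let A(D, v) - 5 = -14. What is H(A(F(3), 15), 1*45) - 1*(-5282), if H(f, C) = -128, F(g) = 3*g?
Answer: 5154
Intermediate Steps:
A(D, v) = -9 (A(D, v) = 5 - 14 = -9)
H(A(F(3), 15), 1*45) - 1*(-5282) = -128 - 1*(-5282) = -128 + 5282 = 5154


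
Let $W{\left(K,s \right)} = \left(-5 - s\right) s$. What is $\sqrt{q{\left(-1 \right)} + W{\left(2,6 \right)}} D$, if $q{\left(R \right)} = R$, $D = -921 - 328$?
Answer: $- 1249 i \sqrt{67} \approx - 10224.0 i$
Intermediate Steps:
$W{\left(K,s \right)} = s \left(-5 - s\right)$
$D = -1249$
$\sqrt{q{\left(-1 \right)} + W{\left(2,6 \right)}} D = \sqrt{-1 - 6 \left(5 + 6\right)} \left(-1249\right) = \sqrt{-1 - 6 \cdot 11} \left(-1249\right) = \sqrt{-1 - 66} \left(-1249\right) = \sqrt{-67} \left(-1249\right) = i \sqrt{67} \left(-1249\right) = - 1249 i \sqrt{67}$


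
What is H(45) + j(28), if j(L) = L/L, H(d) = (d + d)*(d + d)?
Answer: 8101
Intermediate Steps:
H(d) = 4*d² (H(d) = (2*d)*(2*d) = 4*d²)
j(L) = 1
H(45) + j(28) = 4*45² + 1 = 4*2025 + 1 = 8100 + 1 = 8101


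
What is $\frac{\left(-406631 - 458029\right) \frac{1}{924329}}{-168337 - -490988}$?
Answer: $- \frac{864660}{298235676179} \approx -2.8993 \cdot 10^{-6}$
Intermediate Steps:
$\frac{\left(-406631 - 458029\right) \frac{1}{924329}}{-168337 - -490988} = \frac{\left(-406631 - 458029\right) \frac{1}{924329}}{-168337 + 490988} = \frac{\left(-864660\right) \frac{1}{924329}}{322651} = \left(- \frac{864660}{924329}\right) \frac{1}{322651} = - \frac{864660}{298235676179}$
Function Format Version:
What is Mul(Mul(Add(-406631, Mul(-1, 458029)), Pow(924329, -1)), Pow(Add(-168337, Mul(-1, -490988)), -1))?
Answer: Rational(-864660, 298235676179) ≈ -2.8993e-6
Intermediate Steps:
Mul(Mul(Add(-406631, Mul(-1, 458029)), Pow(924329, -1)), Pow(Add(-168337, Mul(-1, -490988)), -1)) = Mul(Mul(Add(-406631, -458029), Rational(1, 924329)), Pow(Add(-168337, 490988), -1)) = Mul(Mul(-864660, Rational(1, 924329)), Pow(322651, -1)) = Mul(Rational(-864660, 924329), Rational(1, 322651)) = Rational(-864660, 298235676179)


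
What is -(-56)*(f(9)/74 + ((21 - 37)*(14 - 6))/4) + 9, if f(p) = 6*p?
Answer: -64459/37 ≈ -1742.1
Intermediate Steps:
-(-56)*(f(9)/74 + ((21 - 37)*(14 - 6))/4) + 9 = -(-56)*((6*9)/74 + ((21 - 37)*(14 - 6))/4) + 9 = -(-56)*(54*(1/74) - 16*8*(1/4)) + 9 = -(-56)*(27/37 - 128*1/4) + 9 = -(-56)*(27/37 - 32) + 9 = -(-56)*(-1157)/37 + 9 = -56*1157/37 + 9 = -64792/37 + 9 = -64459/37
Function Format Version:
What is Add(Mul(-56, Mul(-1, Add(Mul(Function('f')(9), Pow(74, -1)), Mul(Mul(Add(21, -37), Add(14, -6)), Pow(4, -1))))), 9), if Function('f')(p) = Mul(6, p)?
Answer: Rational(-64459, 37) ≈ -1742.1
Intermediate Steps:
Add(Mul(-56, Mul(-1, Add(Mul(Function('f')(9), Pow(74, -1)), Mul(Mul(Add(21, -37), Add(14, -6)), Pow(4, -1))))), 9) = Add(Mul(-56, Mul(-1, Add(Mul(Mul(6, 9), Pow(74, -1)), Mul(Mul(Add(21, -37), Add(14, -6)), Pow(4, -1))))), 9) = Add(Mul(-56, Mul(-1, Add(Mul(54, Rational(1, 74)), Mul(Mul(-16, 8), Rational(1, 4))))), 9) = Add(Mul(-56, Mul(-1, Add(Rational(27, 37), Mul(-128, Rational(1, 4))))), 9) = Add(Mul(-56, Mul(-1, Add(Rational(27, 37), -32))), 9) = Add(Mul(-56, Mul(-1, Rational(-1157, 37))), 9) = Add(Mul(-56, Rational(1157, 37)), 9) = Add(Rational(-64792, 37), 9) = Rational(-64459, 37)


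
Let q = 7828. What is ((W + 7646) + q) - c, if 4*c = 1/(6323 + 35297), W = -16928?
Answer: -242061921/166480 ≈ -1454.0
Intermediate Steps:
c = 1/166480 (c = 1/(4*(6323 + 35297)) = (¼)/41620 = (¼)*(1/41620) = 1/166480 ≈ 6.0067e-6)
((W + 7646) + q) - c = ((-16928 + 7646) + 7828) - 1*1/166480 = (-9282 + 7828) - 1/166480 = -1454 - 1/166480 = -242061921/166480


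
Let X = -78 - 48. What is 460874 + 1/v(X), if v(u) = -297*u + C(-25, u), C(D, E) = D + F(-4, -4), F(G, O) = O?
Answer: 17233461483/37393 ≈ 4.6087e+5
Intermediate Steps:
X = -126
C(D, E) = -4 + D (C(D, E) = D - 4 = -4 + D)
v(u) = -29 - 297*u (v(u) = -297*u + (-4 - 25) = -297*u - 29 = -29 - 297*u)
460874 + 1/v(X) = 460874 + 1/(-29 - 297*(-126)) = 460874 + 1/(-29 + 37422) = 460874 + 1/37393 = 17233461483/37393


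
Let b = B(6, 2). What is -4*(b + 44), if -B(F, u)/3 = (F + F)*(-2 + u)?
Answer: -176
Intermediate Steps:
B(F, u) = -6*F*(-2 + u) (B(F, u) = -3*(F + F)*(-2 + u) = -3*2*F*(-2 + u) = -6*F*(-2 + u))
b = 0 (b = 6*6*(2 - 1*2) = 6*6*(2 - 2) = 6*6*0 = 0)
-4*(b + 44) = -4*(0 + 44) = -4*44 = -176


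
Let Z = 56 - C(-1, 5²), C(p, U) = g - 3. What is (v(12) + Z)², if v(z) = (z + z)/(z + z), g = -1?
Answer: 3721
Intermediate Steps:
v(z) = 1 (v(z) = (2*z)/((2*z)) = (2*z)*(1/(2*z)) = 1)
C(p, U) = -4 (C(p, U) = -1 - 3 = -4)
Z = 60 (Z = 56 - 1*(-4) = 56 + 4 = 60)
(v(12) + Z)² = (1 + 60)² = 61² = 3721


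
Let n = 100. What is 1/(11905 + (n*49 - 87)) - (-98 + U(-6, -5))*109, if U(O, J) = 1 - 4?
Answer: 184048463/16718 ≈ 11009.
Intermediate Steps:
U(O, J) = -3
1/(11905 + (n*49 - 87)) - (-98 + U(-6, -5))*109 = 1/(11905 + (100*49 - 87)) - (-98 - 3)*109 = 1/(11905 + (4900 - 87)) - (-101)*109 = 1/(11905 + 4813) - 1*(-11009) = 1/16718 + 11009 = 184048463/16718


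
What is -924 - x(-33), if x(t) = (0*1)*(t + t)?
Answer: -924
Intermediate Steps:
x(t) = 0 (x(t) = 0*(2*t) = 0)
-924 - x(-33) = -924 - 1*0 = -924 + 0 = -924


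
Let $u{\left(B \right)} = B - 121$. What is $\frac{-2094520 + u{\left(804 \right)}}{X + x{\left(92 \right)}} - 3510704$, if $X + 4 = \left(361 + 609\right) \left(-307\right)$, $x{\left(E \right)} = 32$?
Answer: $- \frac{1045352150611}{297762} \approx -3.5107 \cdot 10^{6}$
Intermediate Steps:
$X = -297794$ ($X = -4 + \left(361 + 609\right) \left(-307\right) = -4 + 970 \left(-307\right) = -4 - 297790 = -297794$)
$u{\left(B \right)} = -121 + B$
$\frac{-2094520 + u{\left(804 \right)}}{X + x{\left(92 \right)}} - 3510704 = \frac{-2094520 + \left(-121 + 804\right)}{-297794 + 32} - 3510704 = \frac{-2094520 + 683}{-297762} - 3510704 = \left(-2093837\right) \left(- \frac{1}{297762}\right) - 3510704 = \frac{2093837}{297762} - 3510704 = - \frac{1045352150611}{297762}$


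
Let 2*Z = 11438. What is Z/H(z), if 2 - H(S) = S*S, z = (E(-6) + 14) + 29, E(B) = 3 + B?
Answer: -5719/1598 ≈ -3.5788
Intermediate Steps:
Z = 5719 (Z = (½)*11438 = 5719)
z = 40 (z = ((3 - 6) + 14) + 29 = (-3 + 14) + 29 = 11 + 29 = 40)
H(S) = 2 - S² (H(S) = 2 - S*S = 2 - S²)
Z/H(z) = 5719/(2 - 1*40²) = 5719/(2 - 1*1600) = 5719/(2 - 1600) = 5719/(-1598) = 5719*(-1/1598) = -5719/1598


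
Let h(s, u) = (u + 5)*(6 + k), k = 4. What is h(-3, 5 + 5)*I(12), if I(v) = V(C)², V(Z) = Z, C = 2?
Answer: 600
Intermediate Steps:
h(s, u) = 50 + 10*u (h(s, u) = (u + 5)*(6 + 4) = (5 + u)*10 = 50 + 10*u)
I(v) = 4 (I(v) = 2² = 4)
h(-3, 5 + 5)*I(12) = (50 + 10*(5 + 5))*4 = (50 + 10*10)*4 = (50 + 100)*4 = 150*4 = 600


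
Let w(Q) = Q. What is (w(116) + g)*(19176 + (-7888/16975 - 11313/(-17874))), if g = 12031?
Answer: 2617571993512743/11237450 ≈ 2.3293e+8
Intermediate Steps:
(w(116) + g)*(19176 + (-7888/16975 - 11313/(-17874))) = (116 + 12031)*(19176 + (-7888/16975 - 11313/(-17874))) = 12147*(19176 + (-7888*1/16975 - 11313*(-1/17874))) = 12147*(19176 + (-7888/16975 + 419/662)) = 12147*(19176 + 1890669/11237450) = 12147*(215491231869/11237450) = 2617571993512743/11237450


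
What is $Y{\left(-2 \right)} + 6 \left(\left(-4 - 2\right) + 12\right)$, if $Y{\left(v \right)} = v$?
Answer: $34$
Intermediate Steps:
$Y{\left(-2 \right)} + 6 \left(\left(-4 - 2\right) + 12\right) = -2 + 6 \left(\left(-4 - 2\right) + 12\right) = -2 + 6 \left(-6 + 12\right) = -2 + 6 \cdot 6 = -2 + 36 = 34$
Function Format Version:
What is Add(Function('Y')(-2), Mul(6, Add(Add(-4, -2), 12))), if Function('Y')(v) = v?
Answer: 34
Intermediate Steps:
Add(Function('Y')(-2), Mul(6, Add(Add(-4, -2), 12))) = Add(-2, Mul(6, Add(Add(-4, -2), 12))) = Add(-2, Mul(6, Add(-6, 12))) = Add(-2, Mul(6, 6)) = Add(-2, 36) = 34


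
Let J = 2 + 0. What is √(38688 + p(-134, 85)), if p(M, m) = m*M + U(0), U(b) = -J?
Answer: 4*√1706 ≈ 165.22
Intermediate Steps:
J = 2
U(b) = -2 (U(b) = -1*2 = -2)
p(M, m) = -2 + M*m (p(M, m) = m*M - 2 = M*m - 2 = -2 + M*m)
√(38688 + p(-134, 85)) = √(38688 + (-2 - 134*85)) = √(38688 + (-2 - 11390)) = √(38688 - 11392) = √27296 = 4*√1706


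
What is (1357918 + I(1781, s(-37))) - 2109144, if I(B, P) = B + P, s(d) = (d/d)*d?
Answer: -749482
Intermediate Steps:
s(d) = d (s(d) = 1*d = d)
(1357918 + I(1781, s(-37))) - 2109144 = (1357918 + (1781 - 37)) - 2109144 = (1357918 + 1744) - 2109144 = 1359662 - 2109144 = -749482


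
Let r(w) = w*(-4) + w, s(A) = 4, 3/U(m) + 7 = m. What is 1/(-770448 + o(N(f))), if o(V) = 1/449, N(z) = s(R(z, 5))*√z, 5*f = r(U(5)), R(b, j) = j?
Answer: -449/345931151 ≈ -1.2979e-6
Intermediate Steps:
U(m) = 3/(-7 + m)
r(w) = -3*w (r(w) = -4*w + w = -3*w)
f = 9/10 (f = (-9/(-7 + 5))/5 = (-9/(-2))/5 = (-9*(-1)/2)/5 = (-3*(-3/2))/5 = (⅕)*(9/2) = 9/10 ≈ 0.90000)
N(z) = 4*√z
o(V) = 1/449
1/(-770448 + o(N(f))) = 1/(-770448 + 1/449) = 1/(-345931151/449) = -449/345931151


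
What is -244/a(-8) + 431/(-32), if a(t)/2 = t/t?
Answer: -4335/32 ≈ -135.47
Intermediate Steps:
a(t) = 2 (a(t) = 2*(t/t) = 2*1 = 2)
-244/a(-8) + 431/(-32) = -244/2 + 431/(-32) = -244*½ + 431*(-1/32) = -122 - 431/32 = -4335/32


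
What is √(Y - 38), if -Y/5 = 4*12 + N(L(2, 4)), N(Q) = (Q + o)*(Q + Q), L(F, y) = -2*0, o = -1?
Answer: I*√278 ≈ 16.673*I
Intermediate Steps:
L(F, y) = 0
N(Q) = 2*Q*(-1 + Q) (N(Q) = (Q - 1)*(Q + Q) = (-1 + Q)*(2*Q) = 2*Q*(-1 + Q))
Y = -240 (Y = -5*(4*12 + 2*0*(-1 + 0)) = -5*(48 + 2*0*(-1)) = -5*(48 + 0) = -5*48 = -240)
√(Y - 38) = √(-240 - 38) = √(-278) = I*√278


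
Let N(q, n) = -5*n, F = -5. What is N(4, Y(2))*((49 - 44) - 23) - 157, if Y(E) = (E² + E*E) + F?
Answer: 113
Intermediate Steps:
Y(E) = -5 + 2*E² (Y(E) = (E² + E*E) - 5 = (E² + E²) - 5 = 2*E² - 5 = -5 + 2*E²)
N(4, Y(2))*((49 - 44) - 23) - 157 = (-5*(-5 + 2*2²))*((49 - 44) - 23) - 157 = (-5*(-5 + 2*4))*(5 - 23) - 157 = -5*(-5 + 8)*(-18) - 157 = -5*3*(-18) - 157 = -15*(-18) - 157 = 270 - 157 = 113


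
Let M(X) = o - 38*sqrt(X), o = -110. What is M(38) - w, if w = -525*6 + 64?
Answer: 2976 - 38*sqrt(38) ≈ 2741.8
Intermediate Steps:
M(X) = -110 - 38*sqrt(X)
w = -3086 (w = -21*150 + 64 = -3150 + 64 = -3086)
M(38) - w = (-110 - 38*sqrt(38)) - 1*(-3086) = (-110 - 38*sqrt(38)) + 3086 = 2976 - 38*sqrt(38)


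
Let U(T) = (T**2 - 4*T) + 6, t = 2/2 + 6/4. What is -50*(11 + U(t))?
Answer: -1325/2 ≈ -662.50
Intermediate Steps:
t = 5/2 (t = 2*(1/2) + 6*(1/4) = 1 + 3/2 = 5/2 ≈ 2.5000)
U(T) = 6 + T**2 - 4*T
-50*(11 + U(t)) = -50*(11 + (6 + (5/2)**2 - 4*5/2)) = -50*(11 + (6 + 25/4 - 10)) = -50*(11 + 9/4) = -50*53/4 = -1325/2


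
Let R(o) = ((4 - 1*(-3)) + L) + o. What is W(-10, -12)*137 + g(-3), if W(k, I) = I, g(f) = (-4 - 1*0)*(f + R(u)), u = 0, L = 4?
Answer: -1676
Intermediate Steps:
R(o) = 11 + o (R(o) = ((4 - 1*(-3)) + 4) + o = ((4 + 3) + 4) + o = (7 + 4) + o = 11 + o)
g(f) = -44 - 4*f (g(f) = (-4 - 1*0)*(f + (11 + 0)) = (-4 + 0)*(f + 11) = -4*(11 + f) = -44 - 4*f)
W(-10, -12)*137 + g(-3) = -12*137 + (-44 - 4*(-3)) = -1644 + (-44 + 12) = -1644 - 32 = -1676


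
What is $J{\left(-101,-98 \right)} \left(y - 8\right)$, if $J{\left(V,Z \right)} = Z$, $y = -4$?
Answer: $1176$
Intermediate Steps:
$J{\left(-101,-98 \right)} \left(y - 8\right) = - 98 \left(-4 - 8\right) = \left(-98\right) \left(-12\right) = 1176$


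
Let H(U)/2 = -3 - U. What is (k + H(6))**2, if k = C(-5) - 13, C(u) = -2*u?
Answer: 441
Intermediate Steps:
H(U) = -6 - 2*U (H(U) = 2*(-3 - U) = -6 - 2*U)
k = -3 (k = -2*(-5) - 13 = 10 - 13 = -3)
(k + H(6))**2 = (-3 + (-6 - 2*6))**2 = (-3 + (-6 - 12))**2 = (-3 - 18)**2 = (-21)**2 = 441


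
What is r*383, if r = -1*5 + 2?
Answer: -1149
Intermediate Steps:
r = -3 (r = -5 + 2 = -3)
r*383 = -3*383 = -1149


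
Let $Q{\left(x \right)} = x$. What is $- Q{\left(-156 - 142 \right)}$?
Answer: $298$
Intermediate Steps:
$- Q{\left(-156 - 142 \right)} = - (-156 - 142) = \left(-1\right) \left(-298\right) = 298$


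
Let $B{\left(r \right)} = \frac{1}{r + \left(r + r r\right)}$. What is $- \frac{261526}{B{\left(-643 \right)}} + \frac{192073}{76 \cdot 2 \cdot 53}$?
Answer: $- \frac{868367040793255}{8056} \approx -1.0779 \cdot 10^{11}$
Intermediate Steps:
$B{\left(r \right)} = \frac{1}{r^{2} + 2 r}$ ($B{\left(r \right)} = \frac{1}{r + \left(r + r^{2}\right)} = \frac{1}{r^{2} + 2 r}$)
$- \frac{261526}{B{\left(-643 \right)}} + \frac{192073}{76 \cdot 2 \cdot 53} = - \frac{261526}{\frac{1}{-643} \frac{1}{2 - 643}} + \frac{192073}{76 \cdot 2 \cdot 53} = - \frac{261526}{\left(- \frac{1}{643}\right) \frac{1}{-641}} + \frac{192073}{152 \cdot 53} = - \frac{261526}{\left(- \frac{1}{643}\right) \left(- \frac{1}{641}\right)} + \frac{192073}{8056} = - 261526 \frac{1}{\frac{1}{412163}} + 192073 \cdot \frac{1}{8056} = \left(-261526\right) 412163 + \frac{192073}{8056} = -107791340738 + \frac{192073}{8056} = - \frac{868367040793255}{8056}$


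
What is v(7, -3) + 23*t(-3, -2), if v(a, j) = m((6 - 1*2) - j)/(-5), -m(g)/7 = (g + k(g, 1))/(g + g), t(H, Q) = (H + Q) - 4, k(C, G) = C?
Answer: -1028/5 ≈ -205.60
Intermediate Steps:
t(H, Q) = -4 + H + Q
m(g) = -7 (m(g) = -7*(g + g)/(g + g) = -7*2*g/(2*g) = -7*2*g*1/(2*g) = -7*1 = -7)
v(a, j) = 7/5 (v(a, j) = -7/(-5) = -7*(-⅕) = 7/5)
v(7, -3) + 23*t(-3, -2) = 7/5 + 23*(-4 - 3 - 2) = 7/5 + 23*(-9) = 7/5 - 207 = -1028/5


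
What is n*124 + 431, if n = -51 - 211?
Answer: -32057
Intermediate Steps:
n = -262
n*124 + 431 = -262*124 + 431 = -32488 + 431 = -32057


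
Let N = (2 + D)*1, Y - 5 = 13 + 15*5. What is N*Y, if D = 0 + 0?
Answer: 186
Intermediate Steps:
D = 0
Y = 93 (Y = 5 + (13 + 15*5) = 5 + (13 + 75) = 5 + 88 = 93)
N = 2 (N = (2 + 0)*1 = 2*1 = 2)
N*Y = 2*93 = 186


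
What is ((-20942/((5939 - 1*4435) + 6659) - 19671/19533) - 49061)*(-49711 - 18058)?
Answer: 176724429621759994/53149293 ≈ 3.3251e+9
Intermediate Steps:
((-20942/((5939 - 1*4435) + 6659) - 19671/19533) - 49061)*(-49711 - 18058) = ((-20942/((5939 - 4435) + 6659) - 19671*1/19533) - 49061)*(-67769) = ((-20942/(1504 + 6659) - 6557/6511) - 49061)*(-67769) = ((-20942/8163 - 6557/6511) - 49061)*(-67769) = (-189878153/53149293 - 49061)*(-67769) = -2607747342026/53149293*(-67769) = 176724429621759994/53149293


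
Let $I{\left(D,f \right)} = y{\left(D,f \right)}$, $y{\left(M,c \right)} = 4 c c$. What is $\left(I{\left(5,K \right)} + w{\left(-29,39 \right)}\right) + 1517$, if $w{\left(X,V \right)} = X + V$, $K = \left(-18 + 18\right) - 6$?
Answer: $1671$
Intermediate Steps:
$y{\left(M,c \right)} = 4 c^{2}$
$K = -6$ ($K = 0 - 6 = -6$)
$I{\left(D,f \right)} = 4 f^{2}$
$w{\left(X,V \right)} = V + X$
$\left(I{\left(5,K \right)} + w{\left(-29,39 \right)}\right) + 1517 = \left(4 \left(-6\right)^{2} + \left(39 - 29\right)\right) + 1517 = \left(4 \cdot 36 + 10\right) + 1517 = \left(144 + 10\right) + 1517 = 154 + 1517 = 1671$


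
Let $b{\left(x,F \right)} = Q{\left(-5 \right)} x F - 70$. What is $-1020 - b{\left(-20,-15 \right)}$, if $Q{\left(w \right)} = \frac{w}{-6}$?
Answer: $-1200$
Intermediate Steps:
$Q{\left(w \right)} = - \frac{w}{6}$ ($Q{\left(w \right)} = w \left(- \frac{1}{6}\right) = - \frac{w}{6}$)
$b{\left(x,F \right)} = -70 + \frac{5 F x}{6}$ ($b{\left(x,F \right)} = \left(- \frac{1}{6}\right) \left(-5\right) x F - 70 = \frac{5 x}{6} F - 70 = \frac{5 F x}{6} - 70 = -70 + \frac{5 F x}{6}$)
$-1020 - b{\left(-20,-15 \right)} = -1020 - \left(-70 + \frac{5}{6} \left(-15\right) \left(-20\right)\right) = -1020 - \left(-70 + 250\right) = -1020 - 180 = -1200$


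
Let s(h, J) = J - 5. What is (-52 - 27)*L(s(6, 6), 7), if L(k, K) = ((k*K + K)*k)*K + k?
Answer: -7821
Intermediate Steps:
s(h, J) = -5 + J
L(k, K) = k + K*k*(K + K*k) (L(k, K) = ((K*k + K)*k)*K + k = ((K + K*k)*k)*K + k = (k*(K + K*k))*K + k = K*k*(K + K*k) + k = k + K*k*(K + K*k))
(-52 - 27)*L(s(6, 6), 7) = (-52 - 27)*((-5 + 6)*(1 + 7² + (-5 + 6)*7²)) = -79*(1 + 49 + 1*49) = -79*(1 + 49 + 49) = -79*99 = -7821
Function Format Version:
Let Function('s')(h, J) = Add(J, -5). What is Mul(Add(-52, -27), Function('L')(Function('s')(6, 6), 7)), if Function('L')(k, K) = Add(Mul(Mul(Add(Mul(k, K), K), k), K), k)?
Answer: -7821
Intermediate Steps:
Function('s')(h, J) = Add(-5, J)
Function('L')(k, K) = Add(k, Mul(K, k, Add(K, Mul(K, k)))) (Function('L')(k, K) = Add(Mul(Mul(Add(Mul(K, k), K), k), K), k) = Add(Mul(Mul(Add(K, Mul(K, k)), k), K), k) = Add(Mul(Mul(k, Add(K, Mul(K, k))), K), k) = Add(Mul(K, k, Add(K, Mul(K, k))), k) = Add(k, Mul(K, k, Add(K, Mul(K, k)))))
Mul(Add(-52, -27), Function('L')(Function('s')(6, 6), 7)) = Mul(Add(-52, -27), Mul(Add(-5, 6), Add(1, Pow(7, 2), Mul(Add(-5, 6), Pow(7, 2))))) = Mul(-79, Mul(1, Add(1, 49, Mul(1, 49)))) = Mul(-79, Mul(1, Add(1, 49, 49))) = Mul(-79, Mul(1, 99)) = Mul(-79, 99) = -7821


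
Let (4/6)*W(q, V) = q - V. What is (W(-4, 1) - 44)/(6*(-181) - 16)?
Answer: 103/2204 ≈ 0.046733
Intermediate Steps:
W(q, V) = -3*V/2 + 3*q/2 (W(q, V) = 3*(q - V)/2 = -3*V/2 + 3*q/2)
(W(-4, 1) - 44)/(6*(-181) - 16) = ((-3/2*1 + (3/2)*(-4)) - 44)/(6*(-181) - 16) = ((-3/2 - 6) - 44)/(-1086 - 16) = (-15/2 - 44)/(-1102) = -103/2*(-1/1102) = 103/2204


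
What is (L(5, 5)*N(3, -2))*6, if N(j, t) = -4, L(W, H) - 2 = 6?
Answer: -192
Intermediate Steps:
L(W, H) = 8 (L(W, H) = 2 + 6 = 8)
(L(5, 5)*N(3, -2))*6 = (8*(-4))*6 = -32*6 = -192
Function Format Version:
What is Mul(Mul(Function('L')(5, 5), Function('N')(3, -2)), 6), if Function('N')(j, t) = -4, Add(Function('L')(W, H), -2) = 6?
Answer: -192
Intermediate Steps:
Function('L')(W, H) = 8 (Function('L')(W, H) = Add(2, 6) = 8)
Mul(Mul(Function('L')(5, 5), Function('N')(3, -2)), 6) = Mul(Mul(8, -4), 6) = Mul(-32, 6) = -192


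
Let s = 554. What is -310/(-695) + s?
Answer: 77068/139 ≈ 554.45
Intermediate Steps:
-310/(-695) + s = -310/(-695) + 554 = -1/695*(-310) + 554 = 62/139 + 554 = 77068/139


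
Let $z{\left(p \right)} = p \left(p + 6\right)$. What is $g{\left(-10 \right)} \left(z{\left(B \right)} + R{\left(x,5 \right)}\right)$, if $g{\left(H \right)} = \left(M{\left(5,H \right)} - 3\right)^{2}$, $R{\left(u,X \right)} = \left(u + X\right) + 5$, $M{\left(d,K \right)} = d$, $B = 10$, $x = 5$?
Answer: $700$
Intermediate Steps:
$z{\left(p \right)} = p \left(6 + p\right)$
$R{\left(u,X \right)} = 5 + X + u$ ($R{\left(u,X \right)} = \left(X + u\right) + 5 = 5 + X + u$)
$g{\left(H \right)} = 4$ ($g{\left(H \right)} = \left(5 - 3\right)^{2} = 2^{2} = 4$)
$g{\left(-10 \right)} \left(z{\left(B \right)} + R{\left(x,5 \right)}\right) = 4 \left(10 \left(6 + 10\right) + \left(5 + 5 + 5\right)\right) = 4 \left(10 \cdot 16 + 15\right) = 4 \left(160 + 15\right) = 4 \cdot 175 = 700$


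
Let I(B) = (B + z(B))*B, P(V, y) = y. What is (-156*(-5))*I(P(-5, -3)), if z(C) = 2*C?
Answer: 21060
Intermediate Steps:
I(B) = 3*B**2 (I(B) = (B + 2*B)*B = (3*B)*B = 3*B**2)
(-156*(-5))*I(P(-5, -3)) = (-156*(-5))*(3*(-3)**2) = (-39*(-20))*(3*9) = 780*27 = 21060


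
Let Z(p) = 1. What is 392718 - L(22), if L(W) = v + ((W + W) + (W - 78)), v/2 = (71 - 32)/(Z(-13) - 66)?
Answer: 1963656/5 ≈ 3.9273e+5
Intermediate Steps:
v = -6/5 (v = 2*((71 - 32)/(1 - 66)) = 2*(39/(-65)) = 2*(39*(-1/65)) = 2*(-⅗) = -6/5 ≈ -1.2000)
L(W) = -396/5 + 3*W (L(W) = -6/5 + ((W + W) + (W - 78)) = -6/5 + (2*W + (-78 + W)) = -6/5 + (-78 + 3*W) = -396/5 + 3*W)
392718 - L(22) = 392718 - (-396/5 + 3*22) = 392718 - (-396/5 + 66) = 392718 - 1*(-66/5) = 392718 + 66/5 = 1963656/5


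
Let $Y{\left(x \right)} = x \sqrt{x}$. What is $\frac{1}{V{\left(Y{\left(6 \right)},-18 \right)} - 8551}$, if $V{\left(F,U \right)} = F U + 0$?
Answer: $- \frac{8551}{73049617} + \frac{108 \sqrt{6}}{73049617} \approx -0.00011344$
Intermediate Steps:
$Y{\left(x \right)} = x^{\frac{3}{2}}$
$V{\left(F,U \right)} = F U$
$\frac{1}{V{\left(Y{\left(6 \right)},-18 \right)} - 8551} = \frac{1}{6^{\frac{3}{2}} \left(-18\right) - 8551} = \frac{1}{6 \sqrt{6} \left(-18\right) - 8551} = \frac{1}{- 108 \sqrt{6} - 8551} = \frac{1}{-8551 - 108 \sqrt{6}}$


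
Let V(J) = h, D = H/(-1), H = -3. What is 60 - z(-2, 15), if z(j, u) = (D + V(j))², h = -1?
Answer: 56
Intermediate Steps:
D = 3 (D = -3/(-1) = -3*(-1) = 3)
V(J) = -1
z(j, u) = 4 (z(j, u) = (3 - 1)² = 2² = 4)
60 - z(-2, 15) = 60 - 1*4 = 60 - 4 = 56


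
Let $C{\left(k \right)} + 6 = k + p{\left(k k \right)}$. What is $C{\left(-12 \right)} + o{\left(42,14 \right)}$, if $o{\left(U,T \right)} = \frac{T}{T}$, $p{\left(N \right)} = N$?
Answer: $127$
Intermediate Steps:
$C{\left(k \right)} = -6 + k + k^{2}$ ($C{\left(k \right)} = -6 + \left(k + k k\right) = -6 + \left(k + k^{2}\right) = -6 + k + k^{2}$)
$o{\left(U,T \right)} = 1$
$C{\left(-12 \right)} + o{\left(42,14 \right)} = \left(-6 - 12 + \left(-12\right)^{2}\right) + 1 = \left(-6 - 12 + 144\right) + 1 = 126 + 1 = 127$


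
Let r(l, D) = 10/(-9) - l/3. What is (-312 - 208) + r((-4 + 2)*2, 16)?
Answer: -4678/9 ≈ -519.78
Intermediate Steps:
r(l, D) = -10/9 - l/3 (r(l, D) = 10*(-⅑) - l*(⅓) = -10/9 - l/3)
(-312 - 208) + r((-4 + 2)*2, 16) = (-312 - 208) + (-10/9 - (-4 + 2)*2/3) = -520 + (-10/9 - (-2)*2/3) = -520 + (-10/9 - ⅓*(-4)) = -520 + (-10/9 + 4/3) = -520 + 2/9 = -4678/9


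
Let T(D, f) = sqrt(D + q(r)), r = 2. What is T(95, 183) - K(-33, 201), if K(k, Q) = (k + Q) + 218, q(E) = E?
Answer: -386 + sqrt(97) ≈ -376.15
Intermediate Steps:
K(k, Q) = 218 + Q + k (K(k, Q) = (Q + k) + 218 = 218 + Q + k)
T(D, f) = sqrt(2 + D) (T(D, f) = sqrt(D + 2) = sqrt(2 + D))
T(95, 183) - K(-33, 201) = sqrt(2 + 95) - (218 + 201 - 33) = sqrt(97) - 1*386 = sqrt(97) - 386 = -386 + sqrt(97)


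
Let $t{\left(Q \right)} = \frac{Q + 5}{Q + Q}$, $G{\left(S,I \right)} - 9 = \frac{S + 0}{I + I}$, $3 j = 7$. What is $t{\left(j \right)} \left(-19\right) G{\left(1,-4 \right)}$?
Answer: $- \frac{14839}{56} \approx -264.98$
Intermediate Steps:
$j = \frac{7}{3}$ ($j = \frac{1}{3} \cdot 7 = \frac{7}{3} \approx 2.3333$)
$G{\left(S,I \right)} = 9 + \frac{S}{2 I}$ ($G{\left(S,I \right)} = 9 + \frac{S + 0}{I + I} = 9 + \frac{S}{2 I}$)
$t{\left(Q \right)} = \frac{5 + Q}{2 Q}$
$t{\left(j \right)} \left(-19\right) G{\left(1,-4 \right)} = \frac{5 + \frac{7}{3}}{2 \cdot \frac{7}{3}} \left(-19\right) \left(9 + \frac{1}{2} \cdot 1 \frac{1}{-4}\right) = \frac{1}{2} \cdot \frac{3}{7} \cdot \frac{22}{3} \left(-19\right) \left(9 + \frac{1}{2} \cdot 1 \left(- \frac{1}{4}\right)\right) = \frac{11}{7} \left(-19\right) \left(9 - \frac{1}{8}\right) = \left(- \frac{209}{7}\right) \frac{71}{8} = - \frac{14839}{56}$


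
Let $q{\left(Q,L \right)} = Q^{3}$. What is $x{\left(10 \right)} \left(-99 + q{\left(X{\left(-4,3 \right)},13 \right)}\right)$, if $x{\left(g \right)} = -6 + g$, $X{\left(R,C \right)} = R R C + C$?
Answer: $530208$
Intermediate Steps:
$X{\left(R,C \right)} = C + C R^{2}$ ($X{\left(R,C \right)} = R^{2} C + C = C R^{2} + C = C + C R^{2}$)
$x{\left(10 \right)} \left(-99 + q{\left(X{\left(-4,3 \right)},13 \right)}\right) = \left(-6 + 10\right) \left(-99 + \left(3 \left(1 + \left(-4\right)^{2}\right)\right)^{3}\right) = 4 \left(-99 + \left(3 \left(1 + 16\right)\right)^{3}\right) = 4 \left(-99 + \left(3 \cdot 17\right)^{3}\right) = 4 \left(-99 + 51^{3}\right) = 4 \left(-99 + 132651\right) = 4 \cdot 132552 = 530208$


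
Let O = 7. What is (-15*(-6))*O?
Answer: 630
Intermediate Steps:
(-15*(-6))*O = -15*(-6)*7 = 90*7 = 630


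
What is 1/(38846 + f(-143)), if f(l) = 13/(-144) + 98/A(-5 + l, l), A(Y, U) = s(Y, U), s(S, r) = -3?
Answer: 144/5589107 ≈ 2.5764e-5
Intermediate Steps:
A(Y, U) = -3
f(l) = -4717/144 (f(l) = 13/(-144) + 98/(-3) = 13*(-1/144) + 98*(-⅓) = -13/144 - 98/3 = -4717/144)
1/(38846 + f(-143)) = 1/(38846 - 4717/144) = 1/(5589107/144) = 144/5589107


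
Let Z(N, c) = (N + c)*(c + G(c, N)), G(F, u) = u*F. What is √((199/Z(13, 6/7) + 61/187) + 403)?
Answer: √4791509304483/108834 ≈ 20.113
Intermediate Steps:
G(F, u) = F*u
Z(N, c) = (N + c)*(c + N*c) (Z(N, c) = (N + c)*(c + c*N) = (N + c)*(c + N*c))
√((199/Z(13, 6/7) + 61/187) + 403) = √((199/(((6/7)*(13 + 6/7 + 13² + 13*(6/7)))) + 61/187) + 403) = √((199/(((6*(⅐))*(13 + 6*(⅐) + 169 + 13*(6*(⅐))))) + 61*(1/187)) + 403) = √((199/((6*(13 + 6/7 + 169 + 13*(6/7))/7)) + 61/187) + 403) = √((199/((6*(13 + 6/7 + 169 + 78/7)/7)) + 61/187) + 403) = √((199/(((6/7)*194)) + 61/187) + 403) = √((199/(1164/7) + 61/187) + 403) = √((199*(7/1164) + 61/187) + 403) = √((1393/1164 + 61/187) + 403) = √(331495/217668 + 403) = √(88051699/217668) = √4791509304483/108834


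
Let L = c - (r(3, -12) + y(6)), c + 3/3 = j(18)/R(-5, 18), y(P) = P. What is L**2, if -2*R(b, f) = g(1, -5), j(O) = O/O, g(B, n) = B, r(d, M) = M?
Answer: 9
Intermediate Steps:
j(O) = 1
R(b, f) = -1/2 (R(b, f) = -1/2*1 = -1/2)
c = -3 (c = -1 + 1/(-1/2) = -1 + 1*(-2) = -1 - 2 = -3)
L = 3 (L = -3 - (-12 + 6) = -3 - 1*(-6) = -3 + 6 = 3)
L**2 = 3**2 = 9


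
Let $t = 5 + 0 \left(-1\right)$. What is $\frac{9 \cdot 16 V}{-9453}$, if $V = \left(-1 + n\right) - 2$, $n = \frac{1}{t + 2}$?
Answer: $\frac{960}{22057} \approx 0.043524$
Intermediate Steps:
$t = 5$ ($t = 5 + 0 = 5$)
$n = \frac{1}{7}$ ($n = \frac{1}{5 + 2} = \frac{1}{7} \approx 0.14286$)
$V = - \frac{20}{7}$ ($V = \left(-1 + \frac{1}{7}\right) - 2 = - \frac{6}{7} - 2 = - \frac{20}{7} \approx -2.8571$)
$\frac{9 \cdot 16 V}{-9453} = \frac{9 \cdot 16 \left(- \frac{20}{7}\right)}{-9453} = 144 \left(- \frac{20}{7}\right) \left(- \frac{1}{9453}\right) = \left(- \frac{2880}{7}\right) \left(- \frac{1}{9453}\right) = \frac{960}{22057}$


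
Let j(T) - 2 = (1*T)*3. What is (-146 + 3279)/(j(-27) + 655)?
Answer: 3133/576 ≈ 5.4392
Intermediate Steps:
j(T) = 2 + 3*T (j(T) = 2 + (1*T)*3 = 2 + T*3 = 2 + 3*T)
(-146 + 3279)/(j(-27) + 655) = (-146 + 3279)/((2 + 3*(-27)) + 655) = 3133/((2 - 81) + 655) = 3133/(-79 + 655) = 3133/576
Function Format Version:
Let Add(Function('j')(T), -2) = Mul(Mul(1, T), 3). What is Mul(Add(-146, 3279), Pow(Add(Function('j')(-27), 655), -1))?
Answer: Rational(3133, 576) ≈ 5.4392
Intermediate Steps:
Function('j')(T) = Add(2, Mul(3, T)) (Function('j')(T) = Add(2, Mul(Mul(1, T), 3)) = Add(2, Mul(T, 3)) = Add(2, Mul(3, T)))
Mul(Add(-146, 3279), Pow(Add(Function('j')(-27), 655), -1)) = Mul(Add(-146, 3279), Pow(Add(Add(2, Mul(3, -27)), 655), -1)) = Mul(3133, Pow(Add(Add(2, -81), 655), -1)) = Mul(3133, Pow(Add(-79, 655), -1)) = Mul(3133, Pow(576, -1)) = Mul(3133, Rational(1, 576)) = Rational(3133, 576)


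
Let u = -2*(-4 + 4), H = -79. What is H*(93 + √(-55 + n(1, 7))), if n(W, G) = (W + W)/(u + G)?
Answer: -7347 - 79*I*√2681/7 ≈ -7347.0 - 584.36*I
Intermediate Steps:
u = 0 (u = -2*0 = 0)
n(W, G) = 2*W/G (n(W, G) = (W + W)/(0 + G) = (2*W)/G = 2*W/G)
H*(93 + √(-55 + n(1, 7))) = -79*(93 + √(-55 + 2*1/7)) = -79*(93 + √(-55 + 2*1*(⅐))) = -79*(93 + √(-55 + 2/7)) = -79*(93 + √(-383/7)) = -79*(93 + I*√2681/7) = -7347 - 79*I*√2681/7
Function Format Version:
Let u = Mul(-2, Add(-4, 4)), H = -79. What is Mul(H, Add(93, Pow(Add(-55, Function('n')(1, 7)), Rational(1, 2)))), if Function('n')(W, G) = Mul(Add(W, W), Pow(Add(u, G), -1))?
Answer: Add(-7347, Mul(Rational(-79, 7), I, Pow(2681, Rational(1, 2)))) ≈ Add(-7347.0, Mul(-584.36, I))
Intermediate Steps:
u = 0 (u = Mul(-2, 0) = 0)
Function('n')(W, G) = Mul(2, W, Pow(G, -1)) (Function('n')(W, G) = Mul(Add(W, W), Pow(Add(0, G), -1)) = Mul(Mul(2, W), Pow(G, -1)) = Mul(2, W, Pow(G, -1)))
Mul(H, Add(93, Pow(Add(-55, Function('n')(1, 7)), Rational(1, 2)))) = Mul(-79, Add(93, Pow(Add(-55, Mul(2, 1, Pow(7, -1))), Rational(1, 2)))) = Mul(-79, Add(93, Pow(Add(-55, Mul(2, 1, Rational(1, 7))), Rational(1, 2)))) = Mul(-79, Add(93, Pow(Add(-55, Rational(2, 7)), Rational(1, 2)))) = Mul(-79, Add(93, Pow(Rational(-383, 7), Rational(1, 2)))) = Mul(-79, Add(93, Mul(Rational(1, 7), I, Pow(2681, Rational(1, 2))))) = Add(-7347, Mul(Rational(-79, 7), I, Pow(2681, Rational(1, 2))))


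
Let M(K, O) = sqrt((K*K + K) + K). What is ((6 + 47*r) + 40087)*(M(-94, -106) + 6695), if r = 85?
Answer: 295169160 + 88176*sqrt(2162) ≈ 2.9927e+8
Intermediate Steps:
M(K, O) = sqrt(K**2 + 2*K) (M(K, O) = sqrt((K**2 + K) + K) = sqrt((K + K**2) + K) = sqrt(K**2 + 2*K))
((6 + 47*r) + 40087)*(M(-94, -106) + 6695) = ((6 + 47*85) + 40087)*(sqrt(-94*(2 - 94)) + 6695) = ((6 + 3995) + 40087)*(sqrt(-94*(-92)) + 6695) = (4001 + 40087)*(sqrt(8648) + 6695) = 44088*(2*sqrt(2162) + 6695) = 44088*(6695 + 2*sqrt(2162)) = 295169160 + 88176*sqrt(2162)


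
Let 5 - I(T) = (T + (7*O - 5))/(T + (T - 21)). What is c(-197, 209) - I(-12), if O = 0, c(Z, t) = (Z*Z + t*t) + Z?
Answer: 3702977/45 ≈ 82288.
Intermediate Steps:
c(Z, t) = Z + Z² + t² (c(Z, t) = (Z² + t²) + Z = Z + Z² + t²)
I(T) = 5 - (-5 + T)/(-21 + 2*T) (I(T) = 5 - (T + (7*0 - 5))/(T + (T - 21)) = 5 - (T + (0 - 5))/(T + (-21 + T)) = 5 - (T - 5)/(-21 + 2*T) = 5 - (-5 + T)/(-21 + 2*T))
c(-197, 209) - I(-12) = (-197 + (-197)² + 209²) - (-100 + 9*(-12))/(-21 + 2*(-12)) = (-197 + 38809 + 43681) - (-100 - 108)/(-21 - 24) = 82293 - (-208)/(-45) = 82293 - (-1)*(-208)/45 = 82293 - 1*208/45 = 82293 - 208/45 = 3702977/45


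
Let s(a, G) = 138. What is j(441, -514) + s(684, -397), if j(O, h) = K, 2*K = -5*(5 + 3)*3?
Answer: 78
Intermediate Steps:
K = -60 (K = (-5*(5 + 3)*3)/2 = (-40*3)/2 = (-5*24)/2 = (1/2)*(-120) = -60)
j(O, h) = -60
j(441, -514) + s(684, -397) = -60 + 138 = 78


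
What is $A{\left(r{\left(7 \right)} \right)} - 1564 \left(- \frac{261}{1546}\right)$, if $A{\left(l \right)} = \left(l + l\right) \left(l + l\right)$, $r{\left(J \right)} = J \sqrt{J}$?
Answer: $\frac{1264658}{773} \approx 1636.0$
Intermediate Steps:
$r{\left(J \right)} = J^{\frac{3}{2}}$
$A{\left(l \right)} = 4 l^{2}$ ($A{\left(l \right)} = 2 l 2 l = 4 l^{2}$)
$A{\left(r{\left(7 \right)} \right)} - 1564 \left(- \frac{261}{1546}\right) = 4 \left(7^{\frac{3}{2}}\right)^{2} - 1564 \left(- \frac{261}{1546}\right) = 4 \left(7 \sqrt{7}\right)^{2} - 1564 \left(\left(-261\right) \frac{1}{1546}\right) = 4 \cdot 343 - - \frac{204102}{773} = 1372 + \frac{204102}{773} = \frac{1264658}{773}$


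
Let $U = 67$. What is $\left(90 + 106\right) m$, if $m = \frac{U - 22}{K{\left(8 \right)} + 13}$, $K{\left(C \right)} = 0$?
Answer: $\frac{8820}{13} \approx 678.46$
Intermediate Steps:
$m = \frac{45}{13}$ ($m = \frac{67 - 22}{0 + 13} = \frac{45}{13} \approx 3.4615$)
$\left(90 + 106\right) m = \left(90 + 106\right) \frac{45}{13} = 196 \cdot \frac{45}{13} = \frac{8820}{13}$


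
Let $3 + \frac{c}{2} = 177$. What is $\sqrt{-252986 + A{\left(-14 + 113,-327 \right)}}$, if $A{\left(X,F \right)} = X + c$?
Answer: $i \sqrt{252539} \approx 502.53 i$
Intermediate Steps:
$c = 348$ ($c = -6 + 2 \cdot 177 = -6 + 354 = 348$)
$A{\left(X,F \right)} = 348 + X$ ($A{\left(X,F \right)} = X + 348 = 348 + X$)
$\sqrt{-252986 + A{\left(-14 + 113,-327 \right)}} = \sqrt{-252986 + \left(348 + \left(-14 + 113\right)\right)} = \sqrt{-252986 + \left(348 + 99\right)} = \sqrt{-252986 + 447} = \sqrt{-252539} = i \sqrt{252539}$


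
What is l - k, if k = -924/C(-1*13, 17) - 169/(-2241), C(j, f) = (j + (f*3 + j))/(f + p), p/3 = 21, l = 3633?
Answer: 73837864/11205 ≈ 6589.7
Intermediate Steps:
p = 63 (p = 3*21 = 63)
C(j, f) = (2*j + 3*f)/(63 + f) (C(j, f) = (j + (f*3 + j))/(f + 63) = (j + (3*f + j))/(63 + f) = (j + (j + 3*f))/(63 + f) = (2*j + 3*f)/(63 + f))
k = -33130099/11205 (k = -924*(63 + 17)/(2*(-1*13) + 3*17) - 169/(-2241) = -924*80/(2*(-13) + 51) - 169*(-1/2241) = -924*80/(-26 + 51) + 169/2241 = -924/((1/80)*25) + 169/2241 = -924/5/16 + 169/2241 = -924*16/5 + 169/2241 = -14784/5 + 169/2241 = -33130099/11205 ≈ -2956.7)
l - k = 3633 - 1*(-33130099/11205) = 3633 + 33130099/11205 = 73837864/11205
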